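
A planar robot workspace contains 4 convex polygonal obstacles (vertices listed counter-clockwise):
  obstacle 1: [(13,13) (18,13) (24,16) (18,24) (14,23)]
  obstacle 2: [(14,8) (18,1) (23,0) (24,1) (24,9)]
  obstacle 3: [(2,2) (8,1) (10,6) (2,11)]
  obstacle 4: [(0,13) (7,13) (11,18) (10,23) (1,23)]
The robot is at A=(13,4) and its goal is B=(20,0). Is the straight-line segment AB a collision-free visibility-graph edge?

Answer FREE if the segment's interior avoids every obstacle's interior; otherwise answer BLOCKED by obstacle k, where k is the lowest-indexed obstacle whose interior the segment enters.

BLOCKED by obstacle 2

Obstacle 1 [(13,13) (18,13) (24,16) (18,24) (14,23)]:
  edge (13,13)–(18,13): clear
  edge (18,13)–(24,16): clear
  edge (24,16)–(18,24): clear
  edge (18,24)–(14,23): clear
  edge (14,23)–(13,13): clear
  midpoint (33/2,2) outside
  → clear
Obstacle 2 [(14,8) (18,1) (23,0) (24,1) (24,9)]:
  edge (14,8)–(18,1): crosses AB
  edge (18,1)–(23,0): crosses AB
  edge (23,0)–(24,1): clear
  edge (24,1)–(24,9): clear
  edge (24,9)–(14,8): clear
  → BLOCKED
Obstacle 3 [(2,2) (8,1) (10,6) (2,11)]:
  edge (2,2)–(8,1): clear
  edge (8,1)–(10,6): clear
  edge (10,6)–(2,11): clear
  edge (2,11)–(2,2): clear
  midpoint (33/2,2) outside
  → clear
Obstacle 4 [(0,13) (7,13) (11,18) (10,23) (1,23)]:
  edge (0,13)–(7,13): clear
  edge (7,13)–(11,18): clear
  edge (11,18)–(10,23): clear
  edge (10,23)–(1,23): clear
  edge (1,23)–(0,13): clear
  midpoint (33/2,2) outside
  → clear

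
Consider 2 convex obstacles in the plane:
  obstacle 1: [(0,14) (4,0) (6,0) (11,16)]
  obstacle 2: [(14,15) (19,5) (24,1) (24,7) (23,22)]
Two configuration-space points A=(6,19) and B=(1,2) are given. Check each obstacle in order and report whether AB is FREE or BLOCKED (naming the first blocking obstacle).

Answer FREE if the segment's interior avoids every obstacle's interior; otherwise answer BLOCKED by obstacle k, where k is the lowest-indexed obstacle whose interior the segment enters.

Obstacle 1 [(0,14) (4,0) (6,0) (11,16)]:
  edge (0,14)–(4,0): crosses AB
  edge (4,0)–(6,0): clear
  edge (6,0)–(11,16): clear
  edge (11,16)–(0,14): crosses AB
  → BLOCKED
Obstacle 2 [(14,15) (19,5) (24,1) (24,7) (23,22)]:
  edge (14,15)–(19,5): clear
  edge (19,5)–(24,1): clear
  edge (24,1)–(24,7): clear
  edge (24,7)–(23,22): clear
  edge (23,22)–(14,15): clear
  midpoint (7/2,21/2) outside
  → clear

BLOCKED by obstacle 1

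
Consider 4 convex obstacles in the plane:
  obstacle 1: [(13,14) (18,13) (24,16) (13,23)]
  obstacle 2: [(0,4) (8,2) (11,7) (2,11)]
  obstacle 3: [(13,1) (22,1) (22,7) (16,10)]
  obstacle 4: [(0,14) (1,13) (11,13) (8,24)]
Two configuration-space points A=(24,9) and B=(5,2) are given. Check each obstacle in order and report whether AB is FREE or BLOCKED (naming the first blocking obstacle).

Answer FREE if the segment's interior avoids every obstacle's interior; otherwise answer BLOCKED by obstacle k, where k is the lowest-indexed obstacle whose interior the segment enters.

Obstacle 1 [(13,14) (18,13) (24,16) (13,23)]:
  edge (13,14)–(18,13): clear
  edge (18,13)–(24,16): clear
  edge (24,16)–(13,23): clear
  edge (13,23)–(13,14): clear
  midpoint (29/2,11/2) outside
  → clear
Obstacle 2 [(0,4) (8,2) (11,7) (2,11)]:
  edge (0,4)–(8,2): crosses AB
  edge (8,2)–(11,7): crosses AB
  edge (11,7)–(2,11): clear
  edge (2,11)–(0,4): clear
  → BLOCKED
Obstacle 3 [(13,1) (22,1) (22,7) (16,10)]:
  edge (13,1)–(22,1): clear
  edge (22,1)–(22,7): clear
  edge (22,7)–(16,10): crosses AB
  edge (16,10)–(13,1): crosses AB
  → BLOCKED
Obstacle 4 [(0,14) (1,13) (11,13) (8,24)]:
  edge (0,14)–(1,13): clear
  edge (1,13)–(11,13): clear
  edge (11,13)–(8,24): clear
  edge (8,24)–(0,14): clear
  midpoint (29/2,11/2) outside
  → clear

BLOCKED by obstacle 2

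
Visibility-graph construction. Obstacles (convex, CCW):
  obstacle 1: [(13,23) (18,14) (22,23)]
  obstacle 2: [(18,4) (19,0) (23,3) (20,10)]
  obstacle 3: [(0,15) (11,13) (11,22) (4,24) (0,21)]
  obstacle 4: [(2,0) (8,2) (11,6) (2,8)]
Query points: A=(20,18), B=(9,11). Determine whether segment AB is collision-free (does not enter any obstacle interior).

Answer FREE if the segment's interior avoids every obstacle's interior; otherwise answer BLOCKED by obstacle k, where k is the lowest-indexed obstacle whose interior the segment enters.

BLOCKED by obstacle 1

Obstacle 1 [(13,23) (18,14) (22,23)]:
  edge (13,23)–(18,14): crosses AB
  edge (18,14)–(22,23): crosses AB
  edge (22,23)–(13,23): clear
  → BLOCKED
Obstacle 2 [(18,4) (19,0) (23,3) (20,10)]:
  edge (18,4)–(19,0): clear
  edge (19,0)–(23,3): clear
  edge (23,3)–(20,10): clear
  edge (20,10)–(18,4): clear
  midpoint (29/2,29/2) outside
  → clear
Obstacle 3 [(0,15) (11,13) (11,22) (4,24) (0,21)]:
  edge (0,15)–(11,13): clear
  edge (11,13)–(11,22): clear
  edge (11,22)–(4,24): clear
  edge (4,24)–(0,21): clear
  edge (0,21)–(0,15): clear
  midpoint (29/2,29/2) outside
  → clear
Obstacle 4 [(2,0) (8,2) (11,6) (2,8)]:
  edge (2,0)–(8,2): clear
  edge (8,2)–(11,6): clear
  edge (11,6)–(2,8): clear
  edge (2,8)–(2,0): clear
  midpoint (29/2,29/2) outside
  → clear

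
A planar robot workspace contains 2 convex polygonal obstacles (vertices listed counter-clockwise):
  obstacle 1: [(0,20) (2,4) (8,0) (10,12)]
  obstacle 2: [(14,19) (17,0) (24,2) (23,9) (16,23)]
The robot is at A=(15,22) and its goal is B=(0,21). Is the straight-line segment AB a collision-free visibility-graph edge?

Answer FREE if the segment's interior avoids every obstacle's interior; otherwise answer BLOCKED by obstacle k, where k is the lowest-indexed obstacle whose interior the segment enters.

FREE

Obstacle 1 [(0,20) (2,4) (8,0) (10,12)]:
  edge (0,20)–(2,4): clear
  edge (2,4)–(8,0): clear
  edge (8,0)–(10,12): clear
  edge (10,12)–(0,20): clear
  midpoint (15/2,43/2) outside
  → clear
Obstacle 2 [(14,19) (17,0) (24,2) (23,9) (16,23)]:
  edge (14,19)–(17,0): clear
  edge (17,0)–(24,2): clear
  edge (24,2)–(23,9): clear
  edge (23,9)–(16,23): clear
  edge (16,23)–(14,19): clear
  midpoint (15/2,43/2) outside
  → clear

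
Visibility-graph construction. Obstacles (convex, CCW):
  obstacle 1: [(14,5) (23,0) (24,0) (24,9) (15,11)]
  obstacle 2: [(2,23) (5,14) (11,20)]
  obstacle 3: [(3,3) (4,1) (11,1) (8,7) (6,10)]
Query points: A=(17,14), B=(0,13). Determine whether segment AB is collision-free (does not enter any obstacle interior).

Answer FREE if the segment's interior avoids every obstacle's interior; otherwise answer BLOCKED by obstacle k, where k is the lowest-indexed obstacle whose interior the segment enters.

FREE

Obstacle 1 [(14,5) (23,0) (24,0) (24,9) (15,11)]:
  edge (14,5)–(23,0): clear
  edge (23,0)–(24,0): clear
  edge (24,0)–(24,9): clear
  edge (24,9)–(15,11): clear
  edge (15,11)–(14,5): clear
  midpoint (17/2,27/2) outside
  → clear
Obstacle 2 [(2,23) (5,14) (11,20)]:
  edge (2,23)–(5,14): clear
  edge (5,14)–(11,20): clear
  edge (11,20)–(2,23): clear
  midpoint (17/2,27/2) outside
  → clear
Obstacle 3 [(3,3) (4,1) (11,1) (8,7) (6,10)]:
  edge (3,3)–(4,1): clear
  edge (4,1)–(11,1): clear
  edge (11,1)–(8,7): clear
  edge (8,7)–(6,10): clear
  edge (6,10)–(3,3): clear
  midpoint (17/2,27/2) outside
  → clear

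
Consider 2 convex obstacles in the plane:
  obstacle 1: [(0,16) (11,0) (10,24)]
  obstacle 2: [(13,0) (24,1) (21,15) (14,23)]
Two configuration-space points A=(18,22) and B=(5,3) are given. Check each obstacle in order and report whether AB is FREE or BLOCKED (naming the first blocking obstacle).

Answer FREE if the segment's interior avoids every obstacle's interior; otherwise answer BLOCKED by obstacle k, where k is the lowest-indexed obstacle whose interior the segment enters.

BLOCKED by obstacle 1

Obstacle 1 [(0,16) (11,0) (10,24)]:
  edge (0,16)–(11,0): crosses AB
  edge (11,0)–(10,24): crosses AB
  edge (10,24)–(0,16): clear
  → BLOCKED
Obstacle 2 [(13,0) (24,1) (21,15) (14,23)]:
  edge (13,0)–(24,1): clear
  edge (24,1)–(21,15): clear
  edge (21,15)–(14,23): crosses AB
  edge (14,23)–(13,0): crosses AB
  → BLOCKED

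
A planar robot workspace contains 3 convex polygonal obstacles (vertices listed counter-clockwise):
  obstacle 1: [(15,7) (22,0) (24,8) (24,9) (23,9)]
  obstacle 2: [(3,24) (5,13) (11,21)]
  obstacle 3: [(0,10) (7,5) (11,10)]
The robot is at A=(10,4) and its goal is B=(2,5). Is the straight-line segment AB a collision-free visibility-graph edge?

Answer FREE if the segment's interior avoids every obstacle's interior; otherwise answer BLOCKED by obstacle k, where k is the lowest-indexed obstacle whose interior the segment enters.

FREE

Obstacle 1 [(15,7) (22,0) (24,8) (24,9) (23,9)]:
  edge (15,7)–(22,0): clear
  edge (22,0)–(24,8): clear
  edge (24,8)–(24,9): clear
  edge (24,9)–(23,9): clear
  edge (23,9)–(15,7): clear
  midpoint (6,9/2) outside
  → clear
Obstacle 2 [(3,24) (5,13) (11,21)]:
  edge (3,24)–(5,13): clear
  edge (5,13)–(11,21): clear
  edge (11,21)–(3,24): clear
  midpoint (6,9/2) outside
  → clear
Obstacle 3 [(0,10) (7,5) (11,10)]:
  edge (0,10)–(7,5): clear
  edge (7,5)–(11,10): clear
  edge (11,10)–(0,10): clear
  midpoint (6,9/2) outside
  → clear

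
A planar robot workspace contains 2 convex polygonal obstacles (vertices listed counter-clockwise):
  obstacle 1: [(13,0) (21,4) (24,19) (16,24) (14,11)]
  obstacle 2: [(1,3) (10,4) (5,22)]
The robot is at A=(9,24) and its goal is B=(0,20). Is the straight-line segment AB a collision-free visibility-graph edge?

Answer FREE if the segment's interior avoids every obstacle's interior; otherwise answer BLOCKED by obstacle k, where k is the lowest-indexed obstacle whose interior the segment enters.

FREE

Obstacle 1 [(13,0) (21,4) (24,19) (16,24) (14,11)]:
  edge (13,0)–(21,4): clear
  edge (21,4)–(24,19): clear
  edge (24,19)–(16,24): clear
  edge (16,24)–(14,11): clear
  edge (14,11)–(13,0): clear
  midpoint (9/2,22) outside
  → clear
Obstacle 2 [(1,3) (10,4) (5,22)]:
  edge (1,3)–(10,4): clear
  edge (10,4)–(5,22): clear
  edge (5,22)–(1,3): clear
  midpoint (9/2,22) outside
  → clear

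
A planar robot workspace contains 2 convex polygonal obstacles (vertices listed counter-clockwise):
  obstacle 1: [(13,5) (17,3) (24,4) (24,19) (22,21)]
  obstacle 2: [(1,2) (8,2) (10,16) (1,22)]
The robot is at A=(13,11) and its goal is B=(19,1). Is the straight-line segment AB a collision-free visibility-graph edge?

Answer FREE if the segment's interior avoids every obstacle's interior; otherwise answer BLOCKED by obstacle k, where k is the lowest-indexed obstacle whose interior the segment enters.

BLOCKED by obstacle 1

Obstacle 1 [(13,5) (17,3) (24,4) (24,19) (22,21)]:
  edge (13,5)–(17,3): clear
  edge (17,3)–(24,4): crosses AB
  edge (24,4)–(24,19): clear
  edge (24,19)–(22,21): clear
  edge (22,21)–(13,5): crosses AB
  → BLOCKED
Obstacle 2 [(1,2) (8,2) (10,16) (1,22)]:
  edge (1,2)–(8,2): clear
  edge (8,2)–(10,16): clear
  edge (10,16)–(1,22): clear
  edge (1,22)–(1,2): clear
  midpoint (16,6) outside
  → clear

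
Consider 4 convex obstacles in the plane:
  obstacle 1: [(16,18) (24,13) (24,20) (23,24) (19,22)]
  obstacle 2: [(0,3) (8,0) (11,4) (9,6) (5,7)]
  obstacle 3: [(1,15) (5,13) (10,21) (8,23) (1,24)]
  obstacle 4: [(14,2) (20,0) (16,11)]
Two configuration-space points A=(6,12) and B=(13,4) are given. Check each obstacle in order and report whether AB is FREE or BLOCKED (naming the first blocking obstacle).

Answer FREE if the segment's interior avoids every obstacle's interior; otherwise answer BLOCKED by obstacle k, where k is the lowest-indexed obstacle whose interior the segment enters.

Obstacle 1 [(16,18) (24,13) (24,20) (23,24) (19,22)]:
  edge (16,18)–(24,13): clear
  edge (24,13)–(24,20): clear
  edge (24,20)–(23,24): clear
  edge (23,24)–(19,22): clear
  edge (19,22)–(16,18): clear
  midpoint (19/2,8) outside
  → clear
Obstacle 2 [(0,3) (8,0) (11,4) (9,6) (5,7)]:
  edge (0,3)–(8,0): clear
  edge (8,0)–(11,4): clear
  edge (11,4)–(9,6): clear
  edge (9,6)–(5,7): clear
  edge (5,7)–(0,3): clear
  midpoint (19/2,8) outside
  → clear
Obstacle 3 [(1,15) (5,13) (10,21) (8,23) (1,24)]:
  edge (1,15)–(5,13): clear
  edge (5,13)–(10,21): clear
  edge (10,21)–(8,23): clear
  edge (8,23)–(1,24): clear
  edge (1,24)–(1,15): clear
  midpoint (19/2,8) outside
  → clear
Obstacle 4 [(14,2) (20,0) (16,11)]:
  edge (14,2)–(20,0): clear
  edge (20,0)–(16,11): clear
  edge (16,11)–(14,2): clear
  midpoint (19/2,8) outside
  → clear

FREE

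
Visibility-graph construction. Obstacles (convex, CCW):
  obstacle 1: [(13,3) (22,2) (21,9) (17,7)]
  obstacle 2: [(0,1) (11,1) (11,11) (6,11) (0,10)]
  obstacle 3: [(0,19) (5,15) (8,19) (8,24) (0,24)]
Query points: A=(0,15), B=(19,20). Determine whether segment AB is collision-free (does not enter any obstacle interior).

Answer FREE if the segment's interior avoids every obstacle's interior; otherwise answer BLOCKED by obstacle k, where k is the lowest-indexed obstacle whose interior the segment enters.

BLOCKED by obstacle 3

Obstacle 1 [(13,3) (22,2) (21,9) (17,7)]:
  edge (13,3)–(22,2): clear
  edge (22,2)–(21,9): clear
  edge (21,9)–(17,7): clear
  edge (17,7)–(13,3): clear
  midpoint (19/2,35/2) outside
  → clear
Obstacle 2 [(0,1) (11,1) (11,11) (6,11) (0,10)]:
  edge (0,1)–(11,1): clear
  edge (11,1)–(11,11): clear
  edge (11,11)–(6,11): clear
  edge (6,11)–(0,10): clear
  edge (0,10)–(0,1): clear
  midpoint (19/2,35/2) outside
  → clear
Obstacle 3 [(0,19) (5,15) (8,19) (8,24) (0,24)]:
  edge (0,19)–(5,15): crosses AB
  edge (5,15)–(8,19): crosses AB
  edge (8,19)–(8,24): clear
  edge (8,24)–(0,24): clear
  edge (0,24)–(0,19): clear
  → BLOCKED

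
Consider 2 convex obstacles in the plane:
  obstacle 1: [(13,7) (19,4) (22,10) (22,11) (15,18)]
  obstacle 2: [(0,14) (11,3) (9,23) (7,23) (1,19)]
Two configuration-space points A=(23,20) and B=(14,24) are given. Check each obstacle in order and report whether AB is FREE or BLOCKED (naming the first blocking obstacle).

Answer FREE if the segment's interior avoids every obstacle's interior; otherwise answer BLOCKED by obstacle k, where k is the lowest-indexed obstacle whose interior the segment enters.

Obstacle 1 [(13,7) (19,4) (22,10) (22,11) (15,18)]:
  edge (13,7)–(19,4): clear
  edge (19,4)–(22,10): clear
  edge (22,10)–(22,11): clear
  edge (22,11)–(15,18): clear
  edge (15,18)–(13,7): clear
  midpoint (37/2,22) outside
  → clear
Obstacle 2 [(0,14) (11,3) (9,23) (7,23) (1,19)]:
  edge (0,14)–(11,3): clear
  edge (11,3)–(9,23): clear
  edge (9,23)–(7,23): clear
  edge (7,23)–(1,19): clear
  edge (1,19)–(0,14): clear
  midpoint (37/2,22) outside
  → clear

FREE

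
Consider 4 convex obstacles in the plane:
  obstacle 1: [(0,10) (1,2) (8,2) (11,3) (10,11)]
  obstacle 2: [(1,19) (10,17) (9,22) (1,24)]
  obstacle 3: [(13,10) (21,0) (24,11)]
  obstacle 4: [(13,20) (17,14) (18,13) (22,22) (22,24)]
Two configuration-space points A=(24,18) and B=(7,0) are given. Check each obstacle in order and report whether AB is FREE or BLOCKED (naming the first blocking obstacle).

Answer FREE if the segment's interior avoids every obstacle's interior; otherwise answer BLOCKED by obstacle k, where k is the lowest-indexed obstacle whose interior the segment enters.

BLOCKED by obstacle 1

Obstacle 1 [(0,10) (1,2) (8,2) (11,3) (10,11)]:
  edge (0,10)–(1,2): clear
  edge (1,2)–(8,2): clear
  edge (8,2)–(11,3): crosses AB
  edge (11,3)–(10,11): crosses AB
  edge (10,11)–(0,10): clear
  → BLOCKED
Obstacle 2 [(1,19) (10,17) (9,22) (1,24)]:
  edge (1,19)–(10,17): clear
  edge (10,17)–(9,22): clear
  edge (9,22)–(1,24): clear
  edge (1,24)–(1,19): clear
  midpoint (31/2,9) outside
  → clear
Obstacle 3 [(13,10) (21,0) (24,11)]:
  edge (13,10)–(21,0): crosses AB
  edge (21,0)–(24,11): clear
  edge (24,11)–(13,10): crosses AB
  → BLOCKED
Obstacle 4 [(13,20) (17,14) (18,13) (22,22) (22,24)]:
  edge (13,20)–(17,14): clear
  edge (17,14)–(18,13): clear
  edge (18,13)–(22,22): clear
  edge (22,22)–(22,24): clear
  edge (22,24)–(13,20): clear
  midpoint (31/2,9) outside
  → clear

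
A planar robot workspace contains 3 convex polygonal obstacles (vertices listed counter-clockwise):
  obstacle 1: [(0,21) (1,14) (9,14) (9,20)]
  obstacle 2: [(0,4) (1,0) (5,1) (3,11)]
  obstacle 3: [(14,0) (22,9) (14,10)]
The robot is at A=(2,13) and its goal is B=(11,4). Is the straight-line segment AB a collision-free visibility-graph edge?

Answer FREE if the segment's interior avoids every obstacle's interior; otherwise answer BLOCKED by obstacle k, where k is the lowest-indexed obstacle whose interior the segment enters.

Obstacle 1 [(0,21) (1,14) (9,14) (9,20)]:
  edge (0,21)–(1,14): clear
  edge (1,14)–(9,14): clear
  edge (9,14)–(9,20): clear
  edge (9,20)–(0,21): clear
  midpoint (13/2,17/2) outside
  → clear
Obstacle 2 [(0,4) (1,0) (5,1) (3,11)]:
  edge (0,4)–(1,0): clear
  edge (1,0)–(5,1): clear
  edge (5,1)–(3,11): clear
  edge (3,11)–(0,4): clear
  midpoint (13/2,17/2) outside
  → clear
Obstacle 3 [(14,0) (22,9) (14,10)]:
  edge (14,0)–(22,9): clear
  edge (22,9)–(14,10): clear
  edge (14,10)–(14,0): clear
  midpoint (13/2,17/2) outside
  → clear

FREE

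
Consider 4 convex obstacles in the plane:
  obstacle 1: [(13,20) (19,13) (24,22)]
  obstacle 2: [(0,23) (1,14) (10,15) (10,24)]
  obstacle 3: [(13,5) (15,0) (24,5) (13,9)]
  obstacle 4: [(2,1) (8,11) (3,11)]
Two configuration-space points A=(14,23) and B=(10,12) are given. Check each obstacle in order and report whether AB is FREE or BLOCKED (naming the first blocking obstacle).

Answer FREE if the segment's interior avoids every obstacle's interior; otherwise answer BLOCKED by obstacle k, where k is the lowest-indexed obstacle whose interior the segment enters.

FREE

Obstacle 1 [(13,20) (19,13) (24,22)]:
  edge (13,20)–(19,13): clear
  edge (19,13)–(24,22): clear
  edge (24,22)–(13,20): clear
  midpoint (12,35/2) outside
  → clear
Obstacle 2 [(0,23) (1,14) (10,15) (10,24)]:
  edge (0,23)–(1,14): clear
  edge (1,14)–(10,15): clear
  edge (10,15)–(10,24): clear
  edge (10,24)–(0,23): clear
  midpoint (12,35/2) outside
  → clear
Obstacle 3 [(13,5) (15,0) (24,5) (13,9)]:
  edge (13,5)–(15,0): clear
  edge (15,0)–(24,5): clear
  edge (24,5)–(13,9): clear
  edge (13,9)–(13,5): clear
  midpoint (12,35/2) outside
  → clear
Obstacle 4 [(2,1) (8,11) (3,11)]:
  edge (2,1)–(8,11): clear
  edge (8,11)–(3,11): clear
  edge (3,11)–(2,1): clear
  midpoint (12,35/2) outside
  → clear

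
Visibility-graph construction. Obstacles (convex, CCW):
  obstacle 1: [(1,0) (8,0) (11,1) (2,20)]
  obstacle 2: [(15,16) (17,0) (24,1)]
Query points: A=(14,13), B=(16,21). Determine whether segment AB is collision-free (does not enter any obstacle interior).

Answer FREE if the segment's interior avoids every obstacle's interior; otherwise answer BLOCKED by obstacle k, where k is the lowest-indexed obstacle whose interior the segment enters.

Obstacle 1 [(1,0) (8,0) (11,1) (2,20)]:
  edge (1,0)–(8,0): clear
  edge (8,0)–(11,1): clear
  edge (11,1)–(2,20): clear
  edge (2,20)–(1,0): clear
  midpoint (15,17) outside
  → clear
Obstacle 2 [(15,16) (17,0) (24,1)]:
  edge (15,16)–(17,0): clear
  edge (17,0)–(24,1): clear
  edge (24,1)–(15,16): clear
  midpoint (15,17) outside
  → clear

FREE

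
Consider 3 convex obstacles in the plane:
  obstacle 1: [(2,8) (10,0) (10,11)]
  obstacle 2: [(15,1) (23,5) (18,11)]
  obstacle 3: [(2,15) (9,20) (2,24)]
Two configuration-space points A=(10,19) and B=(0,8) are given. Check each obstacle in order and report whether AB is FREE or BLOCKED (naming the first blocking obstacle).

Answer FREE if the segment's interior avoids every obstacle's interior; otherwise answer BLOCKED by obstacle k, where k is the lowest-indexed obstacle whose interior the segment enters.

Obstacle 1 [(2,8) (10,0) (10,11)]:
  edge (2,8)–(10,0): clear
  edge (10,0)–(10,11): clear
  edge (10,11)–(2,8): clear
  midpoint (5,27/2) outside
  → clear
Obstacle 2 [(15,1) (23,5) (18,11)]:
  edge (15,1)–(23,5): clear
  edge (23,5)–(18,11): clear
  edge (18,11)–(15,1): clear
  midpoint (5,27/2) outside
  → clear
Obstacle 3 [(2,15) (9,20) (2,24)]:
  edge (2,15)–(9,20): clear
  edge (9,20)–(2,24): clear
  edge (2,24)–(2,15): clear
  midpoint (5,27/2) outside
  → clear

FREE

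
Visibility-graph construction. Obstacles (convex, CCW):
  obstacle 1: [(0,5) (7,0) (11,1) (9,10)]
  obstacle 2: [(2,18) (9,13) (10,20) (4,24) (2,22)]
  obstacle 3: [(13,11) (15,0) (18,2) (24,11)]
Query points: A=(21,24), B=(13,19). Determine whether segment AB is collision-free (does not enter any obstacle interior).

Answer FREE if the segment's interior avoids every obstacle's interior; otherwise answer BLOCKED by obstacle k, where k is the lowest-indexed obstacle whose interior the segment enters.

Obstacle 1 [(0,5) (7,0) (11,1) (9,10)]:
  edge (0,5)–(7,0): clear
  edge (7,0)–(11,1): clear
  edge (11,1)–(9,10): clear
  edge (9,10)–(0,5): clear
  midpoint (17,43/2) outside
  → clear
Obstacle 2 [(2,18) (9,13) (10,20) (4,24) (2,22)]:
  edge (2,18)–(9,13): clear
  edge (9,13)–(10,20): clear
  edge (10,20)–(4,24): clear
  edge (4,24)–(2,22): clear
  edge (2,22)–(2,18): clear
  midpoint (17,43/2) outside
  → clear
Obstacle 3 [(13,11) (15,0) (18,2) (24,11)]:
  edge (13,11)–(15,0): clear
  edge (15,0)–(18,2): clear
  edge (18,2)–(24,11): clear
  edge (24,11)–(13,11): clear
  midpoint (17,43/2) outside
  → clear

FREE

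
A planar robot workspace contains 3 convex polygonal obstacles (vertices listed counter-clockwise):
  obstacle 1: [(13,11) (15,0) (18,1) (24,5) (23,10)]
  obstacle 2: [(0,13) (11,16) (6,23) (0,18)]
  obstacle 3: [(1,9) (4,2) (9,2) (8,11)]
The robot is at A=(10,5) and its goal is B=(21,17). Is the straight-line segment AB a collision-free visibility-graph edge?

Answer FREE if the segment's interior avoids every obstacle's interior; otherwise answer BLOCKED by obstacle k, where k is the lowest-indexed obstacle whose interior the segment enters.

BLOCKED by obstacle 1

Obstacle 1 [(13,11) (15,0) (18,1) (24,5) (23,10)]:
  edge (13,11)–(15,0): crosses AB
  edge (15,0)–(18,1): clear
  edge (18,1)–(24,5): clear
  edge (24,5)–(23,10): clear
  edge (23,10)–(13,11): crosses AB
  → BLOCKED
Obstacle 2 [(0,13) (11,16) (6,23) (0,18)]:
  edge (0,13)–(11,16): clear
  edge (11,16)–(6,23): clear
  edge (6,23)–(0,18): clear
  edge (0,18)–(0,13): clear
  midpoint (31/2,11) outside
  → clear
Obstacle 3 [(1,9) (4,2) (9,2) (8,11)]:
  edge (1,9)–(4,2): clear
  edge (4,2)–(9,2): clear
  edge (9,2)–(8,11): clear
  edge (8,11)–(1,9): clear
  midpoint (31/2,11) outside
  → clear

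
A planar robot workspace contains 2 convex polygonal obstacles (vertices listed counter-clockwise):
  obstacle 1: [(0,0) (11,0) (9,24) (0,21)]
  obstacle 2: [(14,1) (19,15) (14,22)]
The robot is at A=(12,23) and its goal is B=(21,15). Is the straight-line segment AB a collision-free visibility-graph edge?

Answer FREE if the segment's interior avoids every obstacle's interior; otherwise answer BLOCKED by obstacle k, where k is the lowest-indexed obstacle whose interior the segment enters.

BLOCKED by obstacle 2

Obstacle 1 [(0,0) (11,0) (9,24) (0,21)]:
  edge (0,0)–(11,0): clear
  edge (11,0)–(9,24): clear
  edge (9,24)–(0,21): clear
  edge (0,21)–(0,0): clear
  midpoint (33/2,19) outside
  → clear
Obstacle 2 [(14,1) (19,15) (14,22)]:
  edge (14,1)–(19,15): clear
  edge (19,15)–(14,22): crosses AB
  edge (14,22)–(14,1): crosses AB
  → BLOCKED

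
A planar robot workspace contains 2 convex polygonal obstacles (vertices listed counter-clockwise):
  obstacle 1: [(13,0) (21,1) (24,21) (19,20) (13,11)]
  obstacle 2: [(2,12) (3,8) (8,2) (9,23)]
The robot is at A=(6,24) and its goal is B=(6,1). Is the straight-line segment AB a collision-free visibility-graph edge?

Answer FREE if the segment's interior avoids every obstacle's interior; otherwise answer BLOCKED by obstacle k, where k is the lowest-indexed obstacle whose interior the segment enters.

Obstacle 1 [(13,0) (21,1) (24,21) (19,20) (13,11)]:
  edge (13,0)–(21,1): clear
  edge (21,1)–(24,21): clear
  edge (24,21)–(19,20): clear
  edge (19,20)–(13,11): clear
  edge (13,11)–(13,0): clear
  midpoint (6,25/2) outside
  → clear
Obstacle 2 [(2,12) (3,8) (8,2) (9,23)]:
  edge (2,12)–(3,8): clear
  edge (3,8)–(8,2): crosses AB
  edge (8,2)–(9,23): clear
  edge (9,23)–(2,12): crosses AB
  → BLOCKED

BLOCKED by obstacle 2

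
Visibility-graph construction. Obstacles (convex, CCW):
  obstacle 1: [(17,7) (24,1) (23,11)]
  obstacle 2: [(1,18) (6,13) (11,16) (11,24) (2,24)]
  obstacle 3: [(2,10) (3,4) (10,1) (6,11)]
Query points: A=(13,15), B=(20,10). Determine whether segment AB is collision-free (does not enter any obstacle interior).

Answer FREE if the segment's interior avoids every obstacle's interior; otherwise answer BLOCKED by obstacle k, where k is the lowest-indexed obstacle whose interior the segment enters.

FREE

Obstacle 1 [(17,7) (24,1) (23,11)]:
  edge (17,7)–(24,1): clear
  edge (24,1)–(23,11): clear
  edge (23,11)–(17,7): clear
  midpoint (33/2,25/2) outside
  → clear
Obstacle 2 [(1,18) (6,13) (11,16) (11,24) (2,24)]:
  edge (1,18)–(6,13): clear
  edge (6,13)–(11,16): clear
  edge (11,16)–(11,24): clear
  edge (11,24)–(2,24): clear
  edge (2,24)–(1,18): clear
  midpoint (33/2,25/2) outside
  → clear
Obstacle 3 [(2,10) (3,4) (10,1) (6,11)]:
  edge (2,10)–(3,4): clear
  edge (3,4)–(10,1): clear
  edge (10,1)–(6,11): clear
  edge (6,11)–(2,10): clear
  midpoint (33/2,25/2) outside
  → clear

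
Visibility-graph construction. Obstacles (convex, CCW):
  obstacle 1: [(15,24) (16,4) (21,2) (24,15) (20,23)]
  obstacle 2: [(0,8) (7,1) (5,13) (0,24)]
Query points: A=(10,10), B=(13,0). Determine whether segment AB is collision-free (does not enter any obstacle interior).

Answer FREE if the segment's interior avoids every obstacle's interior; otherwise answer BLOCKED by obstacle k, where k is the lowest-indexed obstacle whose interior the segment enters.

Obstacle 1 [(15,24) (16,4) (21,2) (24,15) (20,23)]:
  edge (15,24)–(16,4): clear
  edge (16,4)–(21,2): clear
  edge (21,2)–(24,15): clear
  edge (24,15)–(20,23): clear
  edge (20,23)–(15,24): clear
  midpoint (23/2,5) outside
  → clear
Obstacle 2 [(0,8) (7,1) (5,13) (0,24)]:
  edge (0,8)–(7,1): clear
  edge (7,1)–(5,13): clear
  edge (5,13)–(0,24): clear
  edge (0,24)–(0,8): clear
  midpoint (23/2,5) outside
  → clear

FREE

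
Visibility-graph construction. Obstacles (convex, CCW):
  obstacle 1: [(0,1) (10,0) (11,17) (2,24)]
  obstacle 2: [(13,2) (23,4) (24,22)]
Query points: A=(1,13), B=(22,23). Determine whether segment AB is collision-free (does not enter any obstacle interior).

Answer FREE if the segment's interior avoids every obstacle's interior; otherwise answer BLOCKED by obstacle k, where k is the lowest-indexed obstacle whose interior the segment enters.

BLOCKED by obstacle 1

Obstacle 1 [(0,1) (10,0) (11,17) (2,24)]:
  edge (0,1)–(10,0): clear
  edge (10,0)–(11,17): clear
  edge (11,17)–(2,24): crosses AB
  edge (2,24)–(0,1): crosses AB
  → BLOCKED
Obstacle 2 [(13,2) (23,4) (24,22)]:
  edge (13,2)–(23,4): clear
  edge (23,4)–(24,22): clear
  edge (24,22)–(13,2): clear
  midpoint (23/2,18) outside
  → clear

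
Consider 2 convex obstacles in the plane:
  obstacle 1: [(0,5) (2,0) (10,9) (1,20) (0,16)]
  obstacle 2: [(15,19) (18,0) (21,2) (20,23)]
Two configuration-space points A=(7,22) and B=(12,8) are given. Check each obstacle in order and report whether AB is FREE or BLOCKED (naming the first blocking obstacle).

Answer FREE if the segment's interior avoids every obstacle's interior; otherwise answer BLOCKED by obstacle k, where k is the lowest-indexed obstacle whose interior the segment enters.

Obstacle 1 [(0,5) (2,0) (10,9) (1,20) (0,16)]:
  edge (0,5)–(2,0): clear
  edge (2,0)–(10,9): clear
  edge (10,9)–(1,20): clear
  edge (1,20)–(0,16): clear
  edge (0,16)–(0,5): clear
  midpoint (19/2,15) outside
  → clear
Obstacle 2 [(15,19) (18,0) (21,2) (20,23)]:
  edge (15,19)–(18,0): clear
  edge (18,0)–(21,2): clear
  edge (21,2)–(20,23): clear
  edge (20,23)–(15,19): clear
  midpoint (19/2,15) outside
  → clear

FREE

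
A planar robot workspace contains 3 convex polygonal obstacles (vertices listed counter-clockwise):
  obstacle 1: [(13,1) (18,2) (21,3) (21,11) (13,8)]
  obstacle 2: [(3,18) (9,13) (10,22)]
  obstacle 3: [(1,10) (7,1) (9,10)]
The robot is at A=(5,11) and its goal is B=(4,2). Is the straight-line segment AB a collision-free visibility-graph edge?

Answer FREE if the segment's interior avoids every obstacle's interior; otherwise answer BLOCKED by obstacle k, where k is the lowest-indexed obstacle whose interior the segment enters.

BLOCKED by obstacle 3

Obstacle 1 [(13,1) (18,2) (21,3) (21,11) (13,8)]:
  edge (13,1)–(18,2): clear
  edge (18,2)–(21,3): clear
  edge (21,3)–(21,11): clear
  edge (21,11)–(13,8): clear
  edge (13,8)–(13,1): clear
  midpoint (9/2,13/2) outside
  → clear
Obstacle 2 [(3,18) (9,13) (10,22)]:
  edge (3,18)–(9,13): clear
  edge (9,13)–(10,22): clear
  edge (10,22)–(3,18): clear
  midpoint (9/2,13/2) outside
  → clear
Obstacle 3 [(1,10) (7,1) (9,10)]:
  edge (1,10)–(7,1): crosses AB
  edge (7,1)–(9,10): clear
  edge (9,10)–(1,10): crosses AB
  → BLOCKED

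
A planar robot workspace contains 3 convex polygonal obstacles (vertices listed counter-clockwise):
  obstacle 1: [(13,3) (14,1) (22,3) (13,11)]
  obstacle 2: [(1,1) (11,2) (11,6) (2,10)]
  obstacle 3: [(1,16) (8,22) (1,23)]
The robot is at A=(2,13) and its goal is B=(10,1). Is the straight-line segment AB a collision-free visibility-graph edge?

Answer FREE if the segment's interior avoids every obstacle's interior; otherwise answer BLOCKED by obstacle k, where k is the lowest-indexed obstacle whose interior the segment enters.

BLOCKED by obstacle 2

Obstacle 1 [(13,3) (14,1) (22,3) (13,11)]:
  edge (13,3)–(14,1): clear
  edge (14,1)–(22,3): clear
  edge (22,3)–(13,11): clear
  edge (13,11)–(13,3): clear
  midpoint (6,7) outside
  → clear
Obstacle 2 [(1,1) (11,2) (11,6) (2,10)]:
  edge (1,1)–(11,2): crosses AB
  edge (11,2)–(11,6): clear
  edge (11,6)–(2,10): crosses AB
  edge (2,10)–(1,1): clear
  → BLOCKED
Obstacle 3 [(1,16) (8,22) (1,23)]:
  edge (1,16)–(8,22): clear
  edge (8,22)–(1,23): clear
  edge (1,23)–(1,16): clear
  midpoint (6,7) outside
  → clear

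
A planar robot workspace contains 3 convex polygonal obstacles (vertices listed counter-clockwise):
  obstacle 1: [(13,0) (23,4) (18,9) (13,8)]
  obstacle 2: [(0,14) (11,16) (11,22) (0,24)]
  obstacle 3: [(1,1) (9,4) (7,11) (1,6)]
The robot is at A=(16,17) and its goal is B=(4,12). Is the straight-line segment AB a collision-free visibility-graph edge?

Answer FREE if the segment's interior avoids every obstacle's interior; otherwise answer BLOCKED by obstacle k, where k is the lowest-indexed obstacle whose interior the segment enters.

Obstacle 1 [(13,0) (23,4) (18,9) (13,8)]:
  edge (13,0)–(23,4): clear
  edge (23,4)–(18,9): clear
  edge (18,9)–(13,8): clear
  edge (13,8)–(13,0): clear
  midpoint (10,29/2) outside
  → clear
Obstacle 2 [(0,14) (11,16) (11,22) (0,24)]:
  edge (0,14)–(11,16): clear
  edge (11,16)–(11,22): clear
  edge (11,22)–(0,24): clear
  edge (0,24)–(0,14): clear
  midpoint (10,29/2) outside
  → clear
Obstacle 3 [(1,1) (9,4) (7,11) (1,6)]:
  edge (1,1)–(9,4): clear
  edge (9,4)–(7,11): clear
  edge (7,11)–(1,6): clear
  edge (1,6)–(1,1): clear
  midpoint (10,29/2) outside
  → clear

FREE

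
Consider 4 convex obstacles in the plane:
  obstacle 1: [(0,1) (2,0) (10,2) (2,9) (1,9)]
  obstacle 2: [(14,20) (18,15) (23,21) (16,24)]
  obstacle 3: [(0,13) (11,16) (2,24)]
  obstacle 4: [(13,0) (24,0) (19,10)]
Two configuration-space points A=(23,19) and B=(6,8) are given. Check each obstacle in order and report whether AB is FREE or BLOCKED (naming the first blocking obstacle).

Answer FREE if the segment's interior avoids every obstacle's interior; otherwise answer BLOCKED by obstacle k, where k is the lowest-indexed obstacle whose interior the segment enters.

Obstacle 1 [(0,1) (2,0) (10,2) (2,9) (1,9)]:
  edge (0,1)–(2,0): clear
  edge (2,0)–(10,2): clear
  edge (10,2)–(2,9): clear
  edge (2,9)–(1,9): clear
  edge (1,9)–(0,1): clear
  midpoint (29/2,27/2) outside
  → clear
Obstacle 2 [(14,20) (18,15) (23,21) (16,24)]:
  edge (14,20)–(18,15): crosses AB
  edge (18,15)–(23,21): crosses AB
  edge (23,21)–(16,24): clear
  edge (16,24)–(14,20): clear
  → BLOCKED
Obstacle 3 [(0,13) (11,16) (2,24)]:
  edge (0,13)–(11,16): clear
  edge (11,16)–(2,24): clear
  edge (2,24)–(0,13): clear
  midpoint (29/2,27/2) outside
  → clear
Obstacle 4 [(13,0) (24,0) (19,10)]:
  edge (13,0)–(24,0): clear
  edge (24,0)–(19,10): clear
  edge (19,10)–(13,0): clear
  midpoint (29/2,27/2) outside
  → clear

BLOCKED by obstacle 2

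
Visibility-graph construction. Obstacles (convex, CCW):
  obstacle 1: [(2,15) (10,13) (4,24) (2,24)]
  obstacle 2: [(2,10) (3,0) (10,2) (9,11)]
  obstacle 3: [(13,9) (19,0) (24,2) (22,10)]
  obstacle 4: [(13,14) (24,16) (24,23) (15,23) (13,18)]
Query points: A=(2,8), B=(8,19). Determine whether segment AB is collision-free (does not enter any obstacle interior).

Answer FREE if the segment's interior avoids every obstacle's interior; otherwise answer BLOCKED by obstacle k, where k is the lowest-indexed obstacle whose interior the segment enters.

Obstacle 1 [(2,15) (10,13) (4,24) (2,24)]:
  edge (2,15)–(10,13): crosses AB
  edge (10,13)–(4,24): crosses AB
  edge (4,24)–(2,24): clear
  edge (2,24)–(2,15): clear
  → BLOCKED
Obstacle 2 [(2,10) (3,0) (10,2) (9,11)]:
  edge (2,10)–(3,0): crosses AB
  edge (3,0)–(10,2): clear
  edge (10,2)–(9,11): clear
  edge (9,11)–(2,10): crosses AB
  → BLOCKED
Obstacle 3 [(13,9) (19,0) (24,2) (22,10)]:
  edge (13,9)–(19,0): clear
  edge (19,0)–(24,2): clear
  edge (24,2)–(22,10): clear
  edge (22,10)–(13,9): clear
  midpoint (5,27/2) outside
  → clear
Obstacle 4 [(13,14) (24,16) (24,23) (15,23) (13,18)]:
  edge (13,14)–(24,16): clear
  edge (24,16)–(24,23): clear
  edge (24,23)–(15,23): clear
  edge (15,23)–(13,18): clear
  edge (13,18)–(13,14): clear
  midpoint (5,27/2) outside
  → clear

BLOCKED by obstacle 1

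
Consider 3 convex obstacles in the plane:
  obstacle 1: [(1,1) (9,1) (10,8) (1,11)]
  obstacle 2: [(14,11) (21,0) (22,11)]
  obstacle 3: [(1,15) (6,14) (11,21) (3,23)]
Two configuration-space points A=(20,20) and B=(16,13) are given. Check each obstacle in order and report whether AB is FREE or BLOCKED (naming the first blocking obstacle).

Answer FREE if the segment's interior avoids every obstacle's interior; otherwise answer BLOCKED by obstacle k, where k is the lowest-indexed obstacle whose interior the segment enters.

FREE

Obstacle 1 [(1,1) (9,1) (10,8) (1,11)]:
  edge (1,1)–(9,1): clear
  edge (9,1)–(10,8): clear
  edge (10,8)–(1,11): clear
  edge (1,11)–(1,1): clear
  midpoint (18,33/2) outside
  → clear
Obstacle 2 [(14,11) (21,0) (22,11)]:
  edge (14,11)–(21,0): clear
  edge (21,0)–(22,11): clear
  edge (22,11)–(14,11): clear
  midpoint (18,33/2) outside
  → clear
Obstacle 3 [(1,15) (6,14) (11,21) (3,23)]:
  edge (1,15)–(6,14): clear
  edge (6,14)–(11,21): clear
  edge (11,21)–(3,23): clear
  edge (3,23)–(1,15): clear
  midpoint (18,33/2) outside
  → clear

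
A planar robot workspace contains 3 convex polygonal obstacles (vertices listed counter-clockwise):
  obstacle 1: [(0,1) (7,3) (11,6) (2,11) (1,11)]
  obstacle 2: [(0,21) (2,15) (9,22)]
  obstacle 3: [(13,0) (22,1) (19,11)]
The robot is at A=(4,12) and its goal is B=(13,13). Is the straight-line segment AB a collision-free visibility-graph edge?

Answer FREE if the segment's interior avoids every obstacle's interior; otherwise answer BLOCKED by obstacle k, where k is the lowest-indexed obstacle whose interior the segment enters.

Obstacle 1 [(0,1) (7,3) (11,6) (2,11) (1,11)]:
  edge (0,1)–(7,3): clear
  edge (7,3)–(11,6): clear
  edge (11,6)–(2,11): clear
  edge (2,11)–(1,11): clear
  edge (1,11)–(0,1): clear
  midpoint (17/2,25/2) outside
  → clear
Obstacle 2 [(0,21) (2,15) (9,22)]:
  edge (0,21)–(2,15): clear
  edge (2,15)–(9,22): clear
  edge (9,22)–(0,21): clear
  midpoint (17/2,25/2) outside
  → clear
Obstacle 3 [(13,0) (22,1) (19,11)]:
  edge (13,0)–(22,1): clear
  edge (22,1)–(19,11): clear
  edge (19,11)–(13,0): clear
  midpoint (17/2,25/2) outside
  → clear

FREE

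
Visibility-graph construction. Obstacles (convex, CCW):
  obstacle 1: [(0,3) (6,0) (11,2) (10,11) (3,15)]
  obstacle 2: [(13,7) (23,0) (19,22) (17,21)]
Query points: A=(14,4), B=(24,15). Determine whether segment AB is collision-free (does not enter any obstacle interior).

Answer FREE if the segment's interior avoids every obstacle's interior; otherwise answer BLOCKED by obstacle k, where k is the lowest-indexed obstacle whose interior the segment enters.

Obstacle 1 [(0,3) (6,0) (11,2) (10,11) (3,15)]:
  edge (0,3)–(6,0): clear
  edge (6,0)–(11,2): clear
  edge (11,2)–(10,11): clear
  edge (10,11)–(3,15): clear
  edge (3,15)–(0,3): clear
  midpoint (19,19/2) outside
  → clear
Obstacle 2 [(13,7) (23,0) (19,22) (17,21)]:
  edge (13,7)–(23,0): crosses AB
  edge (23,0)–(19,22): crosses AB
  edge (19,22)–(17,21): clear
  edge (17,21)–(13,7): clear
  → BLOCKED

BLOCKED by obstacle 2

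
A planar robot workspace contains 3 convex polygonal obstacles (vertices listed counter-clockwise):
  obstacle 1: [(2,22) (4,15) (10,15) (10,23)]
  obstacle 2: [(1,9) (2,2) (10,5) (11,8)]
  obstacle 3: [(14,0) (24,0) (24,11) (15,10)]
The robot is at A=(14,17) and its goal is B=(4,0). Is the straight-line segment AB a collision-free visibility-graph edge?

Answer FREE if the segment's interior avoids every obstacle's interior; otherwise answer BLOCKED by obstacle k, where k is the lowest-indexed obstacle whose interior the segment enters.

BLOCKED by obstacle 2

Obstacle 1 [(2,22) (4,15) (10,15) (10,23)]:
  edge (2,22)–(4,15): clear
  edge (4,15)–(10,15): clear
  edge (10,15)–(10,23): clear
  edge (10,23)–(2,22): clear
  midpoint (9,17/2) outside
  → clear
Obstacle 2 [(1,9) (2,2) (10,5) (11,8)]:
  edge (1,9)–(2,2): clear
  edge (2,2)–(10,5): crosses AB
  edge (10,5)–(11,8): clear
  edge (11,8)–(1,9): crosses AB
  → BLOCKED
Obstacle 3 [(14,0) (24,0) (24,11) (15,10)]:
  edge (14,0)–(24,0): clear
  edge (24,0)–(24,11): clear
  edge (24,11)–(15,10): clear
  edge (15,10)–(14,0): clear
  midpoint (9,17/2) outside
  → clear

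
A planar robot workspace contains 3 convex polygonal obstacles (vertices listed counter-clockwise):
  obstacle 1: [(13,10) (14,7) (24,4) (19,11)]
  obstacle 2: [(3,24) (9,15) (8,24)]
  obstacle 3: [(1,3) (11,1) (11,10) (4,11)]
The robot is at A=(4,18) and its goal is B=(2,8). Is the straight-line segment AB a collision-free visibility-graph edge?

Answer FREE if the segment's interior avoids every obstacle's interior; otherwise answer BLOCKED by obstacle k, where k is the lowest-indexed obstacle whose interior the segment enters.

FREE

Obstacle 1 [(13,10) (14,7) (24,4) (19,11)]:
  edge (13,10)–(14,7): clear
  edge (14,7)–(24,4): clear
  edge (24,4)–(19,11): clear
  edge (19,11)–(13,10): clear
  midpoint (3,13) outside
  → clear
Obstacle 2 [(3,24) (9,15) (8,24)]:
  edge (3,24)–(9,15): clear
  edge (9,15)–(8,24): clear
  edge (8,24)–(3,24): clear
  midpoint (3,13) outside
  → clear
Obstacle 3 [(1,3) (11,1) (11,10) (4,11)]:
  edge (1,3)–(11,1): clear
  edge (11,1)–(11,10): clear
  edge (11,10)–(4,11): clear
  edge (4,11)–(1,3): clear
  midpoint (3,13) outside
  → clear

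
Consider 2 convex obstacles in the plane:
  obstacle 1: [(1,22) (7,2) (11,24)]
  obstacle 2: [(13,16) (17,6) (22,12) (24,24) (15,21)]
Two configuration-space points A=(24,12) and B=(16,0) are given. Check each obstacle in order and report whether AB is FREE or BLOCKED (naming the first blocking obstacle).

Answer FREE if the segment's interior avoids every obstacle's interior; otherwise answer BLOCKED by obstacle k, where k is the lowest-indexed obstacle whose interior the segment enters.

Obstacle 1 [(1,22) (7,2) (11,24)]:
  edge (1,22)–(7,2): clear
  edge (7,2)–(11,24): clear
  edge (11,24)–(1,22): clear
  midpoint (20,6) outside
  → clear
Obstacle 2 [(13,16) (17,6) (22,12) (24,24) (15,21)]:
  edge (13,16)–(17,6): clear
  edge (17,6)–(22,12): clear
  edge (22,12)–(24,24): clear
  edge (24,24)–(15,21): clear
  edge (15,21)–(13,16): clear
  midpoint (20,6) outside
  → clear

FREE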